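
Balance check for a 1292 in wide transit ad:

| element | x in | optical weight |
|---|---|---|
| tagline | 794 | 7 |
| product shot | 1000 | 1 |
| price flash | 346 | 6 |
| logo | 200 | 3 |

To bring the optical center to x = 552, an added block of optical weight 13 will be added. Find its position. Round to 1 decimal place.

x ≈ 563.5

New total weight: (7 + 1 + 6 + 3) + 13 = 30.
x: need Σw·x = 30·552 = 16560. Existing = 7·794 + 1·1000 + 6·346 + 3·200 = 9234. Remainder 7326 / 13 ≈ 563.54.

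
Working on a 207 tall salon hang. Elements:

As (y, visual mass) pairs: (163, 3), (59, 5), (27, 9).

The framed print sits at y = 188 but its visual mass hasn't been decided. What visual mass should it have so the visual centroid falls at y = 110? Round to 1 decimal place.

Fixed elements: Σw = 3 + 5 + 9 = 17, Σw·y = 3·163 + 5·59 + 9·27 = 1027.
Set Σw·y/Σw = 110: (1027 + 188w) = 110·(17 + w).
Rearranging, w·(188 − 110) = 110·17 − 1027 = 843, so w ≈ 843/78 = 10.81.

w ≈ 10.8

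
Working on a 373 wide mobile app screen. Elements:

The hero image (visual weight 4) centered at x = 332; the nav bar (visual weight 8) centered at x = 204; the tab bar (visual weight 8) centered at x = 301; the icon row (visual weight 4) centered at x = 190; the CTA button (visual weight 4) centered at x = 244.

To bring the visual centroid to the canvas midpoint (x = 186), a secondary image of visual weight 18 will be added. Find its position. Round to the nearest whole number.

x ≈ 81

With the secondary image, Σw becomes 4 + 8 + 8 + 4 + 4 + 18 = 46.
x: need Σw·x = 46·186 = 8556. Existing = 4·332 + 8·204 + 8·301 + 4·190 + 4·244 = 7104. Remainder 1452 / 18 ≈ 80.67.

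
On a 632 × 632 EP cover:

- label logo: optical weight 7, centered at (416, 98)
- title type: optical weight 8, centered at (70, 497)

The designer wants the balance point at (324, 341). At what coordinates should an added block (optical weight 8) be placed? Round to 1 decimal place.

(497.5, 397.6)

New total weight: (7 + 8) + 8 = 23.
x: need Σw·x = 23·324 = 7452. Existing = 7·416 + 8·70 = 3472. Remainder 3980 / 8 ≈ 497.50.
y: need Σw·y = 23·341 = 7843. Existing = 7·98 + 8·497 = 4662. Remainder 3181 / 8 ≈ 397.62.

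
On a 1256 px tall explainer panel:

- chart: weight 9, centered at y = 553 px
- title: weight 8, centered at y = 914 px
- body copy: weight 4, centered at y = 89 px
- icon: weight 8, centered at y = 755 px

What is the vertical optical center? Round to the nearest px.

Weights sum to 9 + 8 + 4 + 8 = 29.
y-moment: 9·553 + 8·914 + 4·89 + 8·755 = 18685; centroid 18685/29 ≈ 644.31.

y ≈ 644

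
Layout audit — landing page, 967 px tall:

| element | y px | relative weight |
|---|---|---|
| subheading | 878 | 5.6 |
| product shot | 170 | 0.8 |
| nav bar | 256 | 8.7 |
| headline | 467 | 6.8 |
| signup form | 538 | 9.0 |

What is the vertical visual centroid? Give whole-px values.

y ≈ 495

Weights sum to 5.6 + 0.8 + 8.7 + 6.8 + 9.0 = 30.9.
y-moment: 5.6·878 + 0.8·170 + 8.7·256 + 6.8·467 + 9.0·538 = 15297.6; centroid 15297.6/30.9 ≈ 495.07.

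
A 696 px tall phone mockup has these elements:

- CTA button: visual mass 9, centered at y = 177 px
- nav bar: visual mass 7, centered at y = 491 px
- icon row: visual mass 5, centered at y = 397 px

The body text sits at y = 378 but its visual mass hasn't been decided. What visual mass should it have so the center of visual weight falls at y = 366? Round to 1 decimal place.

Existing Σw = 21 (9 + 7 + 5); existing moment 9·177 + 7·491 + 5·397 = 7015.
Balance at y = 366 requires (7015 + w·378) / (21 + w) = 366.
Rearranging, w·(378 − 366) = 366·21 − 7015 = 671, so w ≈ 671/12 = 55.92.

w ≈ 55.9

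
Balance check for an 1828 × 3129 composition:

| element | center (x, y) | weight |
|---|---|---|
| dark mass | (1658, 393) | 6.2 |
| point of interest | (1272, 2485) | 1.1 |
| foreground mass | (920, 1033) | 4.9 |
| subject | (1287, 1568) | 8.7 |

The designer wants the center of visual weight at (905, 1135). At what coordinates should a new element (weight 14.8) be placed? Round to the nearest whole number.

With the new element, Σw becomes 6.2 + 1.1 + 4.9 + 8.7 + 14.8 = 35.7.
x: target moment 35.7×905 = 32308.5; current 6.2·1658 + 1.1·1272 + 4.9·920 + 8.7·1287 = 27383.7; the new element supplies 4924.8, so x = 4924.8/14.8 ≈ 332.76.
y: target moment 35.7×1135 = 40519.5; current 6.2·393 + 1.1·2485 + 4.9·1033 + 8.7·1568 = 23873.4; the new element supplies 16646.1, so y = 16646.1/14.8 ≈ 1124.74.

(333, 1125)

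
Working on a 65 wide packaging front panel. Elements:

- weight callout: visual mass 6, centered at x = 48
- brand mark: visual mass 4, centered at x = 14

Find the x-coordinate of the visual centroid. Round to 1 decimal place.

Weights sum to 6 + 4 = 10.
x-moment: 6·48 + 4·14 = 344; centroid 344/10 ≈ 34.40.

x ≈ 34.4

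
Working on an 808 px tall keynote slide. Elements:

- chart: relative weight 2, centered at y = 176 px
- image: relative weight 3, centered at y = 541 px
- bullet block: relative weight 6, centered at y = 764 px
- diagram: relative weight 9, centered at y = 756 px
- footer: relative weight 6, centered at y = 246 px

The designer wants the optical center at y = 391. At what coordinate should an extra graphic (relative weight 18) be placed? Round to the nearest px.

y ≈ 131

After adding the extra graphic, total weight = 2 + 3 + 6 + 9 + 6 + 18 = 44.
Along y: (14839 + 18·y) / 44 = 391 (existing moment 2·176 + 3·541 + 6·764 + 9·756 + 6·246 = 14839) ⇒ y = (17204 − 14839) / 18 ≈ 131.39.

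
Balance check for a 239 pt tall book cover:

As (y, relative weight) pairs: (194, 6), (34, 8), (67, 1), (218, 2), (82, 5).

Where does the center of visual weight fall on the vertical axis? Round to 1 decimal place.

y ≈ 106.8

Total weight = 6 + 8 + 1 + 2 + 5 = 22.
y: (6·194 + 8·34 + 1·67 + 2·218 + 5·82) / 22 = 2349 / 22 ≈ 106.77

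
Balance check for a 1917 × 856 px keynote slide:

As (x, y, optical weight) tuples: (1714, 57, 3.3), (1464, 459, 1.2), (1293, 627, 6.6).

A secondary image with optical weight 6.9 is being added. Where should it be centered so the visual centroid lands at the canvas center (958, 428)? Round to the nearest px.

After adding the secondary image, total weight = 3.3 + 1.2 + 6.6 + 6.9 = 18.0.
Along x: (15946.8 + 6.9·x) / 18.0 = 958 (existing moment 3.3·1714 + 1.2·1464 + 6.6·1293 = 15946.8) ⇒ x = (17244.0 − 15946.8) / 6.9 ≈ 188.00.
Along y: (4877.1 + 6.9·y) / 18.0 = 428 (existing moment 3.3·57 + 1.2·459 + 6.6·627 = 4877.1) ⇒ y = (7704.0 − 4877.1) / 6.9 ≈ 409.70.

(188, 410)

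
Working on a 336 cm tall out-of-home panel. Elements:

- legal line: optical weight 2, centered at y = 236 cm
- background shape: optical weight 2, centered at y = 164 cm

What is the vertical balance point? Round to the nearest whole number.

Σw = 2 + 2 = 4.
y: (2·236 + 2·164) / 4 = 800 / 4 ≈ 200.00

y ≈ 200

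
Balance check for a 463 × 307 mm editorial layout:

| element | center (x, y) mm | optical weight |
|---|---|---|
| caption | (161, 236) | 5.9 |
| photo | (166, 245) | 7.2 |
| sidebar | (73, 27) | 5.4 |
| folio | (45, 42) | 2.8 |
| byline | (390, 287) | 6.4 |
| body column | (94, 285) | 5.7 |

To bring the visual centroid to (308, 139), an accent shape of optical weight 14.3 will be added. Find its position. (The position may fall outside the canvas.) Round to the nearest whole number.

(629, -18)

After adding the accent shape, total weight = 5.9 + 7.2 + 5.4 + 2.8 + 6.4 + 5.7 + 14.3 = 47.7.
Along x: (5697.1 + 14.3·x) / 47.7 = 308 (existing moment 5.9·161 + 7.2·166 + 5.4·73 + 2.8·45 + 6.4·390 + 5.7·94 = 5697.1) ⇒ x = (14691.6 − 5697.1) / 14.3 ≈ 628.99.
Along y: (6881.1 + 14.3·y) / 47.7 = 139 (existing moment 5.9·236 + 7.2·245 + 5.4·27 + 2.8·42 + 6.4·287 + 5.7·285 = 6881.1) ⇒ y = (6630.3 − 6881.1) / 14.3 ≈ -17.54.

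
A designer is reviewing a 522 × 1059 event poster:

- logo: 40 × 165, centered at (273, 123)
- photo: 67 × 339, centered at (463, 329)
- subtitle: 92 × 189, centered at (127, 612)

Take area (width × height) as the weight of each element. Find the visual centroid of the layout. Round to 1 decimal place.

(311.0, 405.3)

Areas: logo 40·165 = 6600, photo 67·339 = 22713, subtitle 92·189 = 17388. Total weight = 46701.
x: (6600·273 + 22713·463 + 17388·127) / 46701 = 14526195 / 46701 ≈ 311.05
y: (6600·123 + 22713·329 + 17388·612) / 46701 = 18925833 / 46701 ≈ 405.26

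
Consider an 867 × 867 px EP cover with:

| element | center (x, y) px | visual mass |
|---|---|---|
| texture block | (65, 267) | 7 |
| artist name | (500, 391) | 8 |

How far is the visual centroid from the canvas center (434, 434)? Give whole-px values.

Weights sum to 7 + 8 = 15.
x-moment: 7·65 + 8·500 = 4455; centroid 4455/15 ≈ 297.00.
y-moment: 7·267 + 8·391 = 4997; centroid 4997/15 ≈ 333.13.
From (434, 434): dx = -137.00, dy = -100.87, so the distance is √(dx²+dy²) ≈ 170.13.

≈ 170 px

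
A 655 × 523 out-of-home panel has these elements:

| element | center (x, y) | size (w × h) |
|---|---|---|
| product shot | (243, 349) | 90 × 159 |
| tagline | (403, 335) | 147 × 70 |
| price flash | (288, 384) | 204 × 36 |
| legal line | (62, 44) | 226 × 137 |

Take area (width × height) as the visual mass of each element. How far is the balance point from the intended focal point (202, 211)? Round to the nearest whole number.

Areas → weights: product shot 90·159 = 14310, tagline 147·70 = 10290, price flash 204·36 = 7344, legal line 226·137 = 30962; Σw = 62906.
Σw·x = 14310·243 + 10290·403 + 7344·288 + 30962·62 = 11658916, so x̄ = 11658916/62906 ≈ 185.34.
Σw·y = 14310·349 + 10290·335 + 7344·384 + 30962·44 = 12623764, so ȳ = 12623764/62906 ≈ 200.68.
Relative to (202, 211): Δ = (-16.66, -10.32); |Δ| = √(-16.66² + -10.32²) ≈ 19.60.

≈ 20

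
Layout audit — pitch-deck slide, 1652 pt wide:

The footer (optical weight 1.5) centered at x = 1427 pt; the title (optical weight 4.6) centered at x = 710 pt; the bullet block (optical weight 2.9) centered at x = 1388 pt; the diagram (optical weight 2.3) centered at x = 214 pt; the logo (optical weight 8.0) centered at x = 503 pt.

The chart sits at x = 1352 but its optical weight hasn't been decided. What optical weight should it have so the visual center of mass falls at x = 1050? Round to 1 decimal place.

w ≈ 20.9

Known weights sum to 1.5 + 4.6 + 2.9 + 2.3 + 8.0 = 19.3; their moment is 1.5·1427 + 4.6·710 + 2.9·1388 + 2.3·214 + 8.0·503 = 13947.9.
Set Σw·x/Σw = 1050: (13947.9 + 1352w) = 1050·(19.3 + w).
Solving: w = (1050·19.3 − 13947.9) / (1352 − 1050) = 6317.1 / 302 ≈ 20.92.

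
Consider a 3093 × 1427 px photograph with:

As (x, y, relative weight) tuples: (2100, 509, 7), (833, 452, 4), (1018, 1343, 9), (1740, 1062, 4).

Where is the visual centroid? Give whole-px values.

(1423, 904)

Weights sum to 7 + 4 + 9 + 4 = 24.
x-moment: 7·2100 + 4·833 + 9·1018 + 4·1740 = 34154; centroid 34154/24 ≈ 1423.08.
y-moment: 7·509 + 4·452 + 9·1343 + 4·1062 = 21706; centroid 21706/24 ≈ 904.42.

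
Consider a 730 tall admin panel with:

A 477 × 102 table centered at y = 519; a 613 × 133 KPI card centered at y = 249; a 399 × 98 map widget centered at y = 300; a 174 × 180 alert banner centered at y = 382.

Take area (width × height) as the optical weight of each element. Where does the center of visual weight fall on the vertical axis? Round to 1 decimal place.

Areas: table 477·102 = 48654, KPI card 613·133 = 81529, map widget 399·98 = 39102, alert banner 174·180 = 31320. Total weight = 200605.
y: (48654·519 + 81529·249 + 39102·300 + 31320·382) / 200605 = 69246987 / 200605 ≈ 345.19

y ≈ 345.2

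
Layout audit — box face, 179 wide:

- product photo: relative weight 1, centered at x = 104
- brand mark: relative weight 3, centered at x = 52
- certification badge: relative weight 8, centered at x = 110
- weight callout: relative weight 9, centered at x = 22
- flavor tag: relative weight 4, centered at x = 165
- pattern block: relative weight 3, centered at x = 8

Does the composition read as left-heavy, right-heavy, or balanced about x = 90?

left-heavy

Weights sum to 1 + 3 + 8 + 9 + 4 + 3 = 28.
Σw·x = 1·104 + 3·52 + 8·110 + 9·22 + 4·165 + 3·8 = 2022, so x̄ = 2022/28 ≈ 72.21.
Since 72.2 is left of 90, the composition reads left-heavy.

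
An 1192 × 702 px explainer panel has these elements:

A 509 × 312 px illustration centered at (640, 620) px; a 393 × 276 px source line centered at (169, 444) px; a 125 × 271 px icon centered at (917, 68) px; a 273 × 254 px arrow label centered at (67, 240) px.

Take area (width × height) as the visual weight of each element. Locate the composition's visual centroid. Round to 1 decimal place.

(420.2, 446.9)

Taking area as weight: illustration 509·312 = 158808, source line 393·276 = 108468, icon 125·271 = 33875, arrow label 273·254 = 69342. Sum 370493.
Σw·x = 158808·640 + 108468·169 + 33875·917 + 69342·67 = 155677501, so x̄ = 155677501/370493 ≈ 420.19.
Σw·y = 158808·620 + 108468·444 + 33875·68 + 69342·240 = 165566332, so ȳ = 165566332/370493 ≈ 446.88.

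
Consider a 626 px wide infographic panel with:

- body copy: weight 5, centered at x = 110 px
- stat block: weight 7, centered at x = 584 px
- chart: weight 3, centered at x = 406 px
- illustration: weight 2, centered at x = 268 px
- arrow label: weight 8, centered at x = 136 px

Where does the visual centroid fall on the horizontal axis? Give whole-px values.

x ≈ 299

Total weight = 5 + 7 + 3 + 2 + 8 = 25.
x: (5·110 + 7·584 + 3·406 + 2·268 + 8·136) / 25 = 7480 / 25 ≈ 299.20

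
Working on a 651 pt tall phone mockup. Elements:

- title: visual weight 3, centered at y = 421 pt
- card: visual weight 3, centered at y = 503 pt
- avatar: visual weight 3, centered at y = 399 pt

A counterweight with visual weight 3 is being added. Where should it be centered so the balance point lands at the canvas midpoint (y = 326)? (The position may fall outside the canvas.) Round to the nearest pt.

With the counterweight, Σw becomes 3 + 3 + 3 + 3 = 12.
Along y: (3969 + 3·y) / 12 = 326 (existing moment 3·421 + 3·503 + 3·399 = 3969) ⇒ y = (3912 − 3969) / 3 ≈ -19.00.

y ≈ -19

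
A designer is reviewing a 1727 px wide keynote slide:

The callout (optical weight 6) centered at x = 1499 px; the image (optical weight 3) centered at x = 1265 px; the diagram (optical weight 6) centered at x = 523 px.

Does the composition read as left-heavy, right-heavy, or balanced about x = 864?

right-heavy

Total weight = 6 + 3 + 6 = 15.
x: (6·1499 + 3·1265 + 6·523) / 15 = 15927 / 15 ≈ 1061.80
Since 1061.8 is right of 864, the composition reads right-heavy.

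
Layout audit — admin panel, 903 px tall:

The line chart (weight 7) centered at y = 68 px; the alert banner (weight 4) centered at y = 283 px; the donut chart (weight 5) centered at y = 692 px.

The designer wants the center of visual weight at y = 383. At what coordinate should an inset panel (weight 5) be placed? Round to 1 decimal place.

y ≈ 595.0

After adding the inset panel, total weight = 7 + 4 + 5 + 5 = 21.
Along y: (5068 + 5·y) / 21 = 383 (existing moment 7·68 + 4·283 + 5·692 = 5068) ⇒ y = (8043 − 5068) / 5 ≈ 595.00.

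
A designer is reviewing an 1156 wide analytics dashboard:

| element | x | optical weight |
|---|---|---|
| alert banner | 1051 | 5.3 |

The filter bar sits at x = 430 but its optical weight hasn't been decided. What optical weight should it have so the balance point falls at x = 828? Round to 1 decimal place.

w ≈ 3.0

Known: weight 5.3 with moment 5.3·1051 = 5570.3.
Set Σw·x/Σw = 828: (5570.3 + 430w) = 828·(5.3 + w).
Rearranging, w·(430 − 828) = 828·5.3 − 5570.3 = -1181.9, so w ≈ -1181.9/-398 = 2.97.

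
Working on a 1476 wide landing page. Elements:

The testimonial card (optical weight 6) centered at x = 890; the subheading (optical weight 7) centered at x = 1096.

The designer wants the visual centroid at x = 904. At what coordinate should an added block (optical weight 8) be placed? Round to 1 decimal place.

After adding the added block, total weight = 6 + 7 + 8 = 21.
Along x: (13012 + 8·x) / 21 = 904 (existing moment 6·890 + 7·1096 = 13012) ⇒ x = (18984 − 13012) / 8 ≈ 746.50.

x ≈ 746.5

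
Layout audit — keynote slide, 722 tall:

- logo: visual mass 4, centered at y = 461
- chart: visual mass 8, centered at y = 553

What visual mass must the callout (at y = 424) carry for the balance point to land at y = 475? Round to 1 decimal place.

w ≈ 11.1

Existing Σw = 12 (4 + 8); existing moment 4·461 + 8·553 = 6268.
For the centroid to hit 475: (6268 + w·424) / (12 + w) = 475.
Rearranging, w·(424 − 475) = 475·12 − 6268 = -568, so w ≈ -568/-51 = 11.14.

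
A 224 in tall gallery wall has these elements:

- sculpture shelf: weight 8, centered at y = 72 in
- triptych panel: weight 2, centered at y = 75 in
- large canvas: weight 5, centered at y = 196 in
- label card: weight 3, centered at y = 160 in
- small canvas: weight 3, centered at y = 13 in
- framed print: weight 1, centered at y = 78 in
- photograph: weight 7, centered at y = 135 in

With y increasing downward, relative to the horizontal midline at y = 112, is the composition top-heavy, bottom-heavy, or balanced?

balanced

Weights sum to 8 + 2 + 5 + 3 + 3 + 1 + 7 = 29.
y-moment: 8·72 + 2·75 + 5·196 + 3·160 + 3·13 + 1·78 + 7·135 = 3248; centroid 3248/29 ≈ 112.00.
That equals the midline 112 — balanced.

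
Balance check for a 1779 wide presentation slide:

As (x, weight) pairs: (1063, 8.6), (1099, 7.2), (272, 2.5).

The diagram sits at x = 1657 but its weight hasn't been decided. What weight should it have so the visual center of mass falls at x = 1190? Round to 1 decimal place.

Fixed elements: Σw = 8.6 + 7.2 + 2.5 = 18.3, Σw·x = 8.6·1063 + 7.2·1099 + 2.5·272 = 17734.6.
Balance at x = 1190 requires (17734.6 + w·1657) / (18.3 + w) = 1190.
Rearranging, w·(1657 − 1190) = 1190·18.3 − 17734.6 = 4042.4, so w ≈ 4042.4/467 = 8.66.

w ≈ 8.7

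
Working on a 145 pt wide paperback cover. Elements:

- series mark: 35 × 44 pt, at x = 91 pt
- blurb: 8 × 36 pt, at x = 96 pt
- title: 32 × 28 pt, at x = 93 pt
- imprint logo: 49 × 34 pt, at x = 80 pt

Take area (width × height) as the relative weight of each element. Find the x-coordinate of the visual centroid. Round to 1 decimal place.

x ≈ 87.6

Areas → weights: series mark 35·44 = 1540, blurb 8·36 = 288, title 32·28 = 896, imprint logo 49·34 = 1666; Σw = 4390.
x: (1540·91 + 288·96 + 896·93 + 1666·80) / 4390 = 384396 / 4390 ≈ 87.56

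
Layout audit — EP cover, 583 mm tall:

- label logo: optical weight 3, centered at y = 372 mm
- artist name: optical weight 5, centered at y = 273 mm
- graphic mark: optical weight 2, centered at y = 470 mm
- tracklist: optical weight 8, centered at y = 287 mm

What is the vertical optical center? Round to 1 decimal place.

y ≈ 317.6

Weights sum to 3 + 5 + 2 + 8 = 18.
Σw·y = 3·372 + 5·273 + 2·470 + 8·287 = 5717, so ȳ = 5717/18 ≈ 317.61.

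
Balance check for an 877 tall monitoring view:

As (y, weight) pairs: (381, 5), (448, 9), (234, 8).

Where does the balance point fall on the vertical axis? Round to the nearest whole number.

Σw = 5 + 9 + 8 = 22.
y: (5·381 + 9·448 + 8·234) / 22 = 7809 / 22 ≈ 354.95

y ≈ 355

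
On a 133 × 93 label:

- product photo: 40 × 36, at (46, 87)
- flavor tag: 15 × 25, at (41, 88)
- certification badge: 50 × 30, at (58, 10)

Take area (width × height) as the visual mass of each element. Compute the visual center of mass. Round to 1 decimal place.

Taking area as weight: product photo 40·36 = 1440, flavor tag 15·25 = 375, certification badge 50·30 = 1500. Sum 3315.
x: (1440·46 + 375·41 + 1500·58) / 3315 = 168615 / 3315 ≈ 50.86
y: (1440·87 + 375·88 + 1500·10) / 3315 = 173280 / 3315 ≈ 52.27

(50.9, 52.3)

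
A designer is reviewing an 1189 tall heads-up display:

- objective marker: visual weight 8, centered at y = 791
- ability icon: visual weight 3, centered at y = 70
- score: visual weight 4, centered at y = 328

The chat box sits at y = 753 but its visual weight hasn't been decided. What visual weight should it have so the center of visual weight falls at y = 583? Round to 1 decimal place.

Known weights sum to 8 + 3 + 4 = 15; their moment is 8·791 + 3·70 + 4·328 = 7850.
Set Σw·y/Σw = 583: (7850 + 753w) = 583·(15 + w).
Solving: w = (583·15 − 7850) / (753 − 583) = 895 / 170 ≈ 5.26.

w ≈ 5.3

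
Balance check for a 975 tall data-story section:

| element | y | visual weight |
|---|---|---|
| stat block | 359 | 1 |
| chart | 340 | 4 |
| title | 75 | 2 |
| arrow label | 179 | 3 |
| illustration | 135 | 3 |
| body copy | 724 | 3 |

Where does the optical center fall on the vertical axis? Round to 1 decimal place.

Σw = 1 + 4 + 2 + 3 + 3 + 3 = 16.
Σw·y = 1·359 + 4·340 + 2·75 + 3·179 + 3·135 + 3·724 = 4983, so ȳ = 4983/16 ≈ 311.44.

y ≈ 311.4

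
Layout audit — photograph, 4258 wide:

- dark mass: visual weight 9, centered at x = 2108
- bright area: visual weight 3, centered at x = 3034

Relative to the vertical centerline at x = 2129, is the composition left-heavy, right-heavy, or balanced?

Total weight = 9 + 3 = 12.
x-moment: 9·2108 + 3·3034 = 28074; centroid 28074/12 ≈ 2339.50.
Since 2339.5 is right of 2129, the composition reads right-heavy.

right-heavy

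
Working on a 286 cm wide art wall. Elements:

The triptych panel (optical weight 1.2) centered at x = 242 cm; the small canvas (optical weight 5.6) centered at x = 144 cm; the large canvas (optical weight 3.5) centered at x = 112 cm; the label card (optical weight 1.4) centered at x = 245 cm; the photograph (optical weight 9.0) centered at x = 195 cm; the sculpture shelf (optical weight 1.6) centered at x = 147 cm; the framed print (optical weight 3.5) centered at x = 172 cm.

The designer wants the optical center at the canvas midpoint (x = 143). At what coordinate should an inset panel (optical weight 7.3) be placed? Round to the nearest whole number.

After adding the inset panel, total weight = 1.2 + 5.6 + 3.5 + 1.4 + 9.0 + 1.6 + 3.5 + 7.3 = 33.1.
Along x: (4424.0 + 7.3·x) / 33.1 = 143 (existing moment 1.2·242 + 5.6·144 + 3.5·112 + 1.4·245 + 9.0·195 + 1.6·147 + 3.5·172 = 4424.0) ⇒ x = (4733.3 − 4424.0) / 7.3 ≈ 42.37.

x ≈ 42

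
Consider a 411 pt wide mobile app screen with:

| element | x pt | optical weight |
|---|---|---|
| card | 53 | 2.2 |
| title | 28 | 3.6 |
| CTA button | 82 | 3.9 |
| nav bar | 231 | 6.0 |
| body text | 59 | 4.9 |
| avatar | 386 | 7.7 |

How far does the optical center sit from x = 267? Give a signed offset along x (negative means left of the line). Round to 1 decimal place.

Weights sum to 2.2 + 3.6 + 3.9 + 6.0 + 4.9 + 7.7 = 28.3.
Σw·x = 5184.5; x̄ = 5184.5/28.3 ≈ 183.20.
Difference: 183.20 − 267 ≈ -83.80.

≈ -83.8 pt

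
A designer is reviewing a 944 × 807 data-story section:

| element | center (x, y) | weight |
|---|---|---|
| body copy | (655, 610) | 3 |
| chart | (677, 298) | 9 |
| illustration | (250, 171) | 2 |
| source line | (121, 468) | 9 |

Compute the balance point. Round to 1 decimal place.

(419.4, 394.2)

Weights sum to 3 + 9 + 2 + 9 = 23.
x-moment: 3·655 + 9·677 + 2·250 + 9·121 = 9647; centroid 9647/23 ≈ 419.43.
y-moment: 3·610 + 9·298 + 2·171 + 9·468 = 9066; centroid 9066/23 ≈ 394.17.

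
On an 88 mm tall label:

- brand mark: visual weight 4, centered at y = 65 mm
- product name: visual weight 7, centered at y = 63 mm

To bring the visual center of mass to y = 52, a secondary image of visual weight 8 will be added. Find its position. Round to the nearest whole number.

New total weight: (4 + 7) + 8 = 19.
y: need Σw·y = 19·52 = 988. Existing = 4·65 + 7·63 = 701. Remainder 287 / 8 ≈ 35.88.

y ≈ 36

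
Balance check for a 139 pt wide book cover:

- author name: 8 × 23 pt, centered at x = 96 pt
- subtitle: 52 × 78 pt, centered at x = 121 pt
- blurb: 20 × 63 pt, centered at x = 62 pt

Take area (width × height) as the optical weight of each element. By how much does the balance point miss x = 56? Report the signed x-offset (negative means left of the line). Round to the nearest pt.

≈ 51 pt

Areas: author name 8·23 = 184, subtitle 52·78 = 4056, blurb 20·63 = 1260. Total weight = 5500.
Σw·x = 184·96 + 4056·121 + 1260·62 = 586560, so x̄ = 586560/5500 ≈ 106.65.
Against x = 56, that's 106.65 − 56 = 50.65.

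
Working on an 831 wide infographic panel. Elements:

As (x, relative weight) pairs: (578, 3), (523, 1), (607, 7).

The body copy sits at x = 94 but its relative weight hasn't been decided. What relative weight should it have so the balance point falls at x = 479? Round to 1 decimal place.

Known weights sum to 3 + 1 + 7 = 11; their moment is 3·578 + 1·523 + 7·607 = 6506.
Balance at x = 479 requires (6506 + w·94) / (11 + w) = 479.
Rearranging, w·(94 − 479) = 479·11 − 6506 = -1237, so w ≈ -1237/-385 = 3.21.

w ≈ 3.2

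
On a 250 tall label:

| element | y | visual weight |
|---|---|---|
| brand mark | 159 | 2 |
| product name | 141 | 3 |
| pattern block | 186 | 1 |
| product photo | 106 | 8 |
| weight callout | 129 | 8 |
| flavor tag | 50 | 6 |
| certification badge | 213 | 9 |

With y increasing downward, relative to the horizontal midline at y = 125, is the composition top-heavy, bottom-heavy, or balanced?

bottom-heavy

Total weight = 2 + 3 + 1 + 8 + 8 + 6 + 9 = 37.
y-moment: 2·159 + 3·141 + 1·186 + 8·106 + 8·129 + 6·50 + 9·213 = 5024; centroid 5024/37 ≈ 135.78.
135.8 vs midline 125 → bottom-heavy.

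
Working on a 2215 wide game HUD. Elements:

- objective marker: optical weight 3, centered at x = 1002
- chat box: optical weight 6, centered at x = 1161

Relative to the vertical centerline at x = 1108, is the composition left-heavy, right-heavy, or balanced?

balanced

Weights sum to 3 + 6 = 9.
Σw·x = 3·1002 + 6·1161 = 9972, so x̄ = 9972/9 ≈ 1108.00.
That equals the midline 1108 — balanced.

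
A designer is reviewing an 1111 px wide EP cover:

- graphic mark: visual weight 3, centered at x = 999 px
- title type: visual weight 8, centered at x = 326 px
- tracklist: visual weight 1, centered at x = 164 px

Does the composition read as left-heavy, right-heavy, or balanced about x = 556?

left-heavy

Σw = 3 + 8 + 1 = 12.
x-moment: 3·999 + 8·326 + 1·164 = 5769; centroid 5769/12 ≈ 480.75.
480.8 lies left of the midline 556, so the layout is left-heavy.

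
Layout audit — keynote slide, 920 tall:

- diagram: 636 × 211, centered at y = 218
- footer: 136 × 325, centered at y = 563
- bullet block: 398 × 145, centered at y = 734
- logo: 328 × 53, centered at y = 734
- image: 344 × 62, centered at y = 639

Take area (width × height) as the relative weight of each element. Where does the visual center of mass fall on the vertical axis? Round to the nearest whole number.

Taking area as weight: diagram 636·211 = 134196, footer 136·325 = 44200, bullet block 398·145 = 57710, logo 328·53 = 17384, image 344·62 = 21328. Sum 274818.
Σw·y = 134196·218 + 44200·563 + 57710·734 + 17384·734 + 21328·639 = 122886916, so ȳ = 122886916/274818 ≈ 447.16.

y ≈ 447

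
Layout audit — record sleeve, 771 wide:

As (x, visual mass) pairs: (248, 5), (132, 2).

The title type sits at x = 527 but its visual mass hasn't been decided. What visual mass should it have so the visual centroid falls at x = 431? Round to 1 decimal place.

Known weights sum to 5 + 2 = 7; their moment is 5·248 + 2·132 = 1504.
For the centroid to hit 431: (1504 + w·527) / (7 + w) = 431.
Rearranging, w·(527 − 431) = 431·7 − 1504 = 1513, so w ≈ 1513/96 = 15.76.

w ≈ 15.8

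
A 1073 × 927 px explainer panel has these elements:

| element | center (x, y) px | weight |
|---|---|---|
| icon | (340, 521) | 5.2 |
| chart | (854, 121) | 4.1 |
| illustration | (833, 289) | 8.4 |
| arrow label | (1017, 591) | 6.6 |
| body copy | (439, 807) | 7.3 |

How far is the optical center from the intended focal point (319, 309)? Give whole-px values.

Total weight = 5.2 + 4.1 + 8.4 + 6.6 + 7.3 = 31.6.
x-moment: 5.2·340 + 4.1·854 + 8.4·833 + 6.6·1017 + 7.3·439 = 22183.5; centroid 22183.5/31.6 ≈ 702.01.
y-moment: 5.2·521 + 4.1·121 + 8.4·289 + 6.6·591 + 7.3·807 = 15424.6; centroid 15424.6/31.6 ≈ 488.12.
From (319, 309): dx = 383.01, dy = 179.12, so the distance is √(dx²+dy²) ≈ 422.82.

≈ 423 px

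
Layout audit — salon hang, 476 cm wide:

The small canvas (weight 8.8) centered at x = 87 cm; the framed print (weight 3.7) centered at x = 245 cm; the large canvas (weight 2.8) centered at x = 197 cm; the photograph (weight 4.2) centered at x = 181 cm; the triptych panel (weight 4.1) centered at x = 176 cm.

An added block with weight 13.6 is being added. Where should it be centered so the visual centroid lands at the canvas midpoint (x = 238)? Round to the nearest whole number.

With the added block, Σw becomes 8.8 + 3.7 + 2.8 + 4.2 + 4.1 + 13.6 = 37.2.
x: need Σw·x = 37.2·238 = 8853.6. Existing = 8.8·87 + 3.7·245 + 2.8·197 + 4.2·181 + 4.1·176 = 3705.5. Remainder 5148.1 / 13.6 ≈ 378.54.

x ≈ 379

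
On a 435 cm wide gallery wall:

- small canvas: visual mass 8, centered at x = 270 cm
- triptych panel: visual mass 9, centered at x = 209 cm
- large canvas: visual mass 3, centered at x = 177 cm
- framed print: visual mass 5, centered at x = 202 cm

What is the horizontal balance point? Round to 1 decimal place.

x ≈ 223.3

Total weight = 8 + 9 + 3 + 5 = 25.
Σw·x = 8·270 + 9·209 + 3·177 + 5·202 = 5582, so x̄ = 5582/25 ≈ 223.28.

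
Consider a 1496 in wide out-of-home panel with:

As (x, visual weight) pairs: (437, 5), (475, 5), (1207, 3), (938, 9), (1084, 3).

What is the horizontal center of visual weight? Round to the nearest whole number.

Σw = 5 + 5 + 3 + 9 + 3 = 25.
Σw·x = 5·437 + 5·475 + 3·1207 + 9·938 + 3·1084 = 19875, so x̄ = 19875/25 ≈ 795.00.

x ≈ 795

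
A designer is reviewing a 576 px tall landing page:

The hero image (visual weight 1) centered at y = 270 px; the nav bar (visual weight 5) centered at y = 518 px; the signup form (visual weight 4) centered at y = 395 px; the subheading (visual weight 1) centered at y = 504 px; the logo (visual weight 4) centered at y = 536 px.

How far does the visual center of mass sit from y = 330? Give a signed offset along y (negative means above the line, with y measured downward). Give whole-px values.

Weights sum to 1 + 5 + 4 + 1 + 4 = 15.
y: (1·270 + 5·518 + 4·395 + 1·504 + 4·536) / 15 = 7088 / 15 ≈ 472.53
Difference: 472.53 − 330 ≈ 142.53.

≈ 143 px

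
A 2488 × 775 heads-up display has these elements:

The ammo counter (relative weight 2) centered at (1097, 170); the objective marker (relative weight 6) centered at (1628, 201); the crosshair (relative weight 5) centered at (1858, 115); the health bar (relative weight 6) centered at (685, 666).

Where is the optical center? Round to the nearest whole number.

(1335, 322)

Weights sum to 2 + 6 + 5 + 6 = 19.
x-moment: 2·1097 + 6·1628 + 5·1858 + 6·685 = 25362; centroid 25362/19 ≈ 1334.84.
y-moment: 2·170 + 6·201 + 5·115 + 6·666 = 6117; centroid 6117/19 ≈ 321.95.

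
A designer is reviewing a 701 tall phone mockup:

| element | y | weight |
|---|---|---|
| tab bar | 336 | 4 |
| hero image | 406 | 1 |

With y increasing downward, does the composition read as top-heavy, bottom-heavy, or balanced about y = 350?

Total weight = 4 + 1 = 5.
y: (4·336 + 1·406) / 5 = 1750 / 5 ≈ 350.00
The centroid 350.00 matches the midline at 350, so the layout is balanced.

balanced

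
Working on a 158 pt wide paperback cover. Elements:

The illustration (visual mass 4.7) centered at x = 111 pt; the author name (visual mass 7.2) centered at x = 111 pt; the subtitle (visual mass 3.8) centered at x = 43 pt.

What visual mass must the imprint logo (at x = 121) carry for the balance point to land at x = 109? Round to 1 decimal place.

w ≈ 18.9

Existing Σw = 15.7 (4.7 + 7.2 + 3.8); existing moment 4.7·111 + 7.2·111 + 3.8·43 = 1484.3.
Balance at x = 109 requires (1484.3 + w·121) / (15.7 + w) = 109.
Solving: w = (109·15.7 − 1484.3) / (121 − 109) = 227.0 / 12 ≈ 18.92.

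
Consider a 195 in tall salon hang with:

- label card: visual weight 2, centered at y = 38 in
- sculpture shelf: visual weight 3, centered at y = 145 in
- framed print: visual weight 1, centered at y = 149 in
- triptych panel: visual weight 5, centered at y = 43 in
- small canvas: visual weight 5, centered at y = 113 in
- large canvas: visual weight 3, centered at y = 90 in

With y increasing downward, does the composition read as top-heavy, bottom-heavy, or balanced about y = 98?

top-heavy

Total weight = 2 + 3 + 1 + 5 + 5 + 3 = 19.
y: (2·38 + 3·145 + 1·149 + 5·43 + 5·113 + 3·90) / 19 = 1710 / 19 ≈ 90.00
90.0 vs midline 98 → top-heavy.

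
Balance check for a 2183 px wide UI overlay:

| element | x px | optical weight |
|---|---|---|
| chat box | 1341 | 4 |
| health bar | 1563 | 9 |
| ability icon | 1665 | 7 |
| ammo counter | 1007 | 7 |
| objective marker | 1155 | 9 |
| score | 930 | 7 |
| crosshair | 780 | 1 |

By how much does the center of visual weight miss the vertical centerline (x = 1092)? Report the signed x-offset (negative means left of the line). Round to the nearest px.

≈ 177 px

Σw = 4 + 9 + 7 + 7 + 9 + 7 + 1 = 44.
Σw·x = 55820; x̄ = 55820/44 ≈ 1268.64.
Offset from x = 1092: 1268.64 − 1092 ≈ 176.64.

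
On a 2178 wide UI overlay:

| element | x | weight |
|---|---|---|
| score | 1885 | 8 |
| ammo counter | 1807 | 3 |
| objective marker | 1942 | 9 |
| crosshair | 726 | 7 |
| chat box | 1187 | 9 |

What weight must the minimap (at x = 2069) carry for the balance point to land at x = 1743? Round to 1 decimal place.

Existing Σw = 36 (8 + 3 + 9 + 7 + 9); existing moment 8·1885 + 3·1807 + 9·1942 + 7·726 + 9·1187 = 53744.
Balance at x = 1743 requires (53744 + w·2069) / (36 + w) = 1743.
So w = (1743·36 − 53744)/(2069 − 1743) = 9004/326 ≈ 27.62.

w ≈ 27.6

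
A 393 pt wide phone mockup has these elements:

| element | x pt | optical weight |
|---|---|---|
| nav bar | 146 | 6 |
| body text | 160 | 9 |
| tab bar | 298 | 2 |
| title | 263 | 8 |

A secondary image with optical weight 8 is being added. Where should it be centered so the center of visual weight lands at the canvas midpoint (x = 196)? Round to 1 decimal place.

x ≈ 181.5

New total weight: (6 + 9 + 2 + 8) + 8 = 33.
x: need Σw·x = 33·196 = 6468. Existing = 6·146 + 9·160 + 2·298 + 8·263 = 5016. Remainder 1452 / 8 ≈ 181.50.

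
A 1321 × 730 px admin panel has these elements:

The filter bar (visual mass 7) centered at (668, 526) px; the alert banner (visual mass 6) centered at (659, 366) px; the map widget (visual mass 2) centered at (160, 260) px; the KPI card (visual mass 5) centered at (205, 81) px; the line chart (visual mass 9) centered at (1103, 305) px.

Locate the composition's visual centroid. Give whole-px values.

(686, 329)

Weights sum to 7 + 6 + 2 + 5 + 9 = 29.
Σw·x = 7·668 + 6·659 + 2·160 + 5·205 + 9·1103 = 19902, so x̄ = 19902/29 ≈ 686.28.
Σw·y = 7·526 + 6·366 + 2·260 + 5·81 + 9·305 = 9548, so ȳ = 9548/29 ≈ 329.24.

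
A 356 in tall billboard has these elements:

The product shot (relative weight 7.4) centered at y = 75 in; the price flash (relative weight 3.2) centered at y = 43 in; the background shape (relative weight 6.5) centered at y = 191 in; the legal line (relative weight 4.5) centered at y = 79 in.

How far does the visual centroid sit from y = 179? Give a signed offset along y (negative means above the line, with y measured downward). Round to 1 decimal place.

Total weight = 7.4 + 3.2 + 6.5 + 4.5 = 21.6.
y: (7.4·75 + 3.2·43 + 6.5·191 + 4.5·79) / 21.6 = 2289.6 / 21.6 ≈ 106.00
Difference: 106.00 − 179 ≈ -73.00.

≈ -73.0 in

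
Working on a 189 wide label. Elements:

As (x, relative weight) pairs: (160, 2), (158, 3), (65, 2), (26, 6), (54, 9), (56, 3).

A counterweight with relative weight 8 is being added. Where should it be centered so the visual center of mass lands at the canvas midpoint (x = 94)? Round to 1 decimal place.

x ≈ 171.0

With the counterweight, Σw becomes 2 + 3 + 2 + 6 + 9 + 3 + 8 = 33.
x: target moment 33×94 = 3102; current 2·160 + 3·158 + 2·65 + 6·26 + 9·54 + 3·56 = 1734; the counterweight supplies 1368, so x = 1368/8 ≈ 171.00.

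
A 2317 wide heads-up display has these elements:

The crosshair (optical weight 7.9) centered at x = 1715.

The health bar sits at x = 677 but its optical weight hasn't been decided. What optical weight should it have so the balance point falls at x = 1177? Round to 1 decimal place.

w ≈ 8.5

The single fixed element contributes weight 7.9, moment 7.9·1715 = 13548.5.
For the centroid to hit 1177: (13548.5 + w·677) / (7.9 + w) = 1177.
Solving: w = (1177·7.9 − 13548.5) / (677 − 1177) = -4250.2 / -500 ≈ 8.50.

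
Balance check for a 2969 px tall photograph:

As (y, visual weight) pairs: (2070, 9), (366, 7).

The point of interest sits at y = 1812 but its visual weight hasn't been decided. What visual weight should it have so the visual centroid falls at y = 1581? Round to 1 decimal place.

w ≈ 17.8

Existing Σw = 16 (9 + 7); existing moment 9·2070 + 7·366 = 21192.
Set Σw·y/Σw = 1581: (21192 + 1812w) = 1581·(16 + w).
So w = (1581·16 − 21192)/(1812 − 1581) = 4104/231 ≈ 17.77.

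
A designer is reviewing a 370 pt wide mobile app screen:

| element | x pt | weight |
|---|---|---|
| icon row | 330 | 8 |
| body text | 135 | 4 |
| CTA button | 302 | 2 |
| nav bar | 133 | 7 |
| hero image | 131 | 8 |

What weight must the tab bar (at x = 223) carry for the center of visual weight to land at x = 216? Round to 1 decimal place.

Existing Σw = 29 (8 + 4 + 2 + 7 + 8); existing moment 8·330 + 4·135 + 2·302 + 7·133 + 8·131 = 5763.
Set Σw·x/Σw = 216: (5763 + 223w) = 216·(29 + w).
Rearranging, w·(223 − 216) = 216·29 − 5763 = 501, so w ≈ 501/7 = 71.57.

w ≈ 71.6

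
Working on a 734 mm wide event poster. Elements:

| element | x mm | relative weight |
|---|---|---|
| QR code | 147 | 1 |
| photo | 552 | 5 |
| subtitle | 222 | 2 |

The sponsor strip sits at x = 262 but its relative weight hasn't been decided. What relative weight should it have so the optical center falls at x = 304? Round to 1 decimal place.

Known weights sum to 1 + 5 + 2 = 8; their moment is 1·147 + 5·552 + 2·222 = 3351.
Balance at x = 304 requires (3351 + w·262) / (8 + w) = 304.
Rearranging, w·(262 − 304) = 304·8 − 3351 = -919, so w ≈ -919/-42 = 21.88.

w ≈ 21.9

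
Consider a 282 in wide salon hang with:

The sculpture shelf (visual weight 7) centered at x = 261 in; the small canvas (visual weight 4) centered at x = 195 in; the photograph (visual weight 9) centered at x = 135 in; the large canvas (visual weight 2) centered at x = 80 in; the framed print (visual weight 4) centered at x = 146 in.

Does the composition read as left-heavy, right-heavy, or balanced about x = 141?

Σw = 7 + 4 + 9 + 2 + 4 = 26.
x-moment: 7·261 + 4·195 + 9·135 + 2·80 + 4·146 = 4566; centroid 4566/26 ≈ 175.62.
Since 175.6 is right of 141, the composition reads right-heavy.

right-heavy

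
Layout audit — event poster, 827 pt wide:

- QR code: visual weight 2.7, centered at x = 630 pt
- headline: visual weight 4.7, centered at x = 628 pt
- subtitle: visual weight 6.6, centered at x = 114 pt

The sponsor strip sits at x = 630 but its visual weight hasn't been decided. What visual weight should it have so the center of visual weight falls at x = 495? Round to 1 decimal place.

Fixed elements: Σw = 2.7 + 4.7 + 6.6 = 14.0, Σw·x = 2.7·630 + 4.7·628 + 6.6·114 = 5405.0.
Set Σw·x/Σw = 495: (5405.0 + 630w) = 495·(14.0 + w).
Rearranging, w·(630 − 495) = 495·14.0 − 5405.0 = 1525.0, so w ≈ 1525.0/135 = 11.30.

w ≈ 11.3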